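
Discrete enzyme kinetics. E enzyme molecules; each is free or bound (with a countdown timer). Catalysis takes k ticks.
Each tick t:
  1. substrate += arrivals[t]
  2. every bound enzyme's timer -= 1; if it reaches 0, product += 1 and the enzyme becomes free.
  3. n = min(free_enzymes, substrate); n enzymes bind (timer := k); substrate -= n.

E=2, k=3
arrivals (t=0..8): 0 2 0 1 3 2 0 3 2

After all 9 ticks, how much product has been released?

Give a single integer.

t=0: arr=0 -> substrate=0 bound=0 product=0
t=1: arr=2 -> substrate=0 bound=2 product=0
t=2: arr=0 -> substrate=0 bound=2 product=0
t=3: arr=1 -> substrate=1 bound=2 product=0
t=4: arr=3 -> substrate=2 bound=2 product=2
t=5: arr=2 -> substrate=4 bound=2 product=2
t=6: arr=0 -> substrate=4 bound=2 product=2
t=7: arr=3 -> substrate=5 bound=2 product=4
t=8: arr=2 -> substrate=7 bound=2 product=4

Answer: 4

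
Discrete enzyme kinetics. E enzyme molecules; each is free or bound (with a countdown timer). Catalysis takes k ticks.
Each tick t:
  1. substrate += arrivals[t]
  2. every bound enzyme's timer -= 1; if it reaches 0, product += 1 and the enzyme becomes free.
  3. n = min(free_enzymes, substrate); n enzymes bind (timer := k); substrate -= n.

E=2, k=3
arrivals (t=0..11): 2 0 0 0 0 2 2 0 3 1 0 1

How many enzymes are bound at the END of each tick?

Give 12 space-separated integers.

Answer: 2 2 2 0 0 2 2 2 2 2 2 2

Derivation:
t=0: arr=2 -> substrate=0 bound=2 product=0
t=1: arr=0 -> substrate=0 bound=2 product=0
t=2: arr=0 -> substrate=0 bound=2 product=0
t=3: arr=0 -> substrate=0 bound=0 product=2
t=4: arr=0 -> substrate=0 bound=0 product=2
t=5: arr=2 -> substrate=0 bound=2 product=2
t=6: arr=2 -> substrate=2 bound=2 product=2
t=7: arr=0 -> substrate=2 bound=2 product=2
t=8: arr=3 -> substrate=3 bound=2 product=4
t=9: arr=1 -> substrate=4 bound=2 product=4
t=10: arr=0 -> substrate=4 bound=2 product=4
t=11: arr=1 -> substrate=3 bound=2 product=6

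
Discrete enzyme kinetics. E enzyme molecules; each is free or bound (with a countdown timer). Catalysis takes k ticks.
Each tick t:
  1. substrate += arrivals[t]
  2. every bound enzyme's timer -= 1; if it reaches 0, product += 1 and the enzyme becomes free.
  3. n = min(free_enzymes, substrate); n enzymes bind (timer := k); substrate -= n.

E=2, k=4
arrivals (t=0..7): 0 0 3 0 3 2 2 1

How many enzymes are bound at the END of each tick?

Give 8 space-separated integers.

t=0: arr=0 -> substrate=0 bound=0 product=0
t=1: arr=0 -> substrate=0 bound=0 product=0
t=2: arr=3 -> substrate=1 bound=2 product=0
t=3: arr=0 -> substrate=1 bound=2 product=0
t=4: arr=3 -> substrate=4 bound=2 product=0
t=5: arr=2 -> substrate=6 bound=2 product=0
t=6: arr=2 -> substrate=6 bound=2 product=2
t=7: arr=1 -> substrate=7 bound=2 product=2

Answer: 0 0 2 2 2 2 2 2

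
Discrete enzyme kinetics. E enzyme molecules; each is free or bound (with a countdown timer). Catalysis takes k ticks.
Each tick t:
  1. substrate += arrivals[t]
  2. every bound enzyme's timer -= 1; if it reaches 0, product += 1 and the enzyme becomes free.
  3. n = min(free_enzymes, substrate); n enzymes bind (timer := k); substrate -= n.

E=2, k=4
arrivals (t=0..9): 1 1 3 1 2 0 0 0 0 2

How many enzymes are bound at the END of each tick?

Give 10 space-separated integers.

t=0: arr=1 -> substrate=0 bound=1 product=0
t=1: arr=1 -> substrate=0 bound=2 product=0
t=2: arr=3 -> substrate=3 bound=2 product=0
t=3: arr=1 -> substrate=4 bound=2 product=0
t=4: arr=2 -> substrate=5 bound=2 product=1
t=5: arr=0 -> substrate=4 bound=2 product=2
t=6: arr=0 -> substrate=4 bound=2 product=2
t=7: arr=0 -> substrate=4 bound=2 product=2
t=8: arr=0 -> substrate=3 bound=2 product=3
t=9: arr=2 -> substrate=4 bound=2 product=4

Answer: 1 2 2 2 2 2 2 2 2 2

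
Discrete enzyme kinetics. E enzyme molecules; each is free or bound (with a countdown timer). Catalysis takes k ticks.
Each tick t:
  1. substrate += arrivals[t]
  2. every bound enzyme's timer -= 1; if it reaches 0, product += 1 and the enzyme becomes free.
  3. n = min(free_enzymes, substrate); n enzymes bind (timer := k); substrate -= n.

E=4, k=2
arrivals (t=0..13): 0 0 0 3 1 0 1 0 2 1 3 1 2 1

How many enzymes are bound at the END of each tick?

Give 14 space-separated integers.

Answer: 0 0 0 3 4 1 1 1 2 3 4 4 3 3

Derivation:
t=0: arr=0 -> substrate=0 bound=0 product=0
t=1: arr=0 -> substrate=0 bound=0 product=0
t=2: arr=0 -> substrate=0 bound=0 product=0
t=3: arr=3 -> substrate=0 bound=3 product=0
t=4: arr=1 -> substrate=0 bound=4 product=0
t=5: arr=0 -> substrate=0 bound=1 product=3
t=6: arr=1 -> substrate=0 bound=1 product=4
t=7: arr=0 -> substrate=0 bound=1 product=4
t=8: arr=2 -> substrate=0 bound=2 product=5
t=9: arr=1 -> substrate=0 bound=3 product=5
t=10: arr=3 -> substrate=0 bound=4 product=7
t=11: arr=1 -> substrate=0 bound=4 product=8
t=12: arr=2 -> substrate=0 bound=3 product=11
t=13: arr=1 -> substrate=0 bound=3 product=12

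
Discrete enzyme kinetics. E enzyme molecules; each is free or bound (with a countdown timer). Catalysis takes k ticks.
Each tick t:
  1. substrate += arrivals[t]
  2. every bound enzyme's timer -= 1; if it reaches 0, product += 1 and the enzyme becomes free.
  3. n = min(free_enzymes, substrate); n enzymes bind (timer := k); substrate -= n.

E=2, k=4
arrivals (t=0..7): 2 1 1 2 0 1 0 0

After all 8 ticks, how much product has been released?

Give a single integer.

t=0: arr=2 -> substrate=0 bound=2 product=0
t=1: arr=1 -> substrate=1 bound=2 product=0
t=2: arr=1 -> substrate=2 bound=2 product=0
t=3: arr=2 -> substrate=4 bound=2 product=0
t=4: arr=0 -> substrate=2 bound=2 product=2
t=5: arr=1 -> substrate=3 bound=2 product=2
t=6: arr=0 -> substrate=3 bound=2 product=2
t=7: arr=0 -> substrate=3 bound=2 product=2

Answer: 2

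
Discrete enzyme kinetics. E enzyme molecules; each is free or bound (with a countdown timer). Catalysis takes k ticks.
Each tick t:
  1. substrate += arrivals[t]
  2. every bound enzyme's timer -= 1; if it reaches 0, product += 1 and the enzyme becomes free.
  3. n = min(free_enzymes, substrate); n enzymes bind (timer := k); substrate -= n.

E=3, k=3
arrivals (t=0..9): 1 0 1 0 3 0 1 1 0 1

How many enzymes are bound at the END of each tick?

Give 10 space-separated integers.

t=0: arr=1 -> substrate=0 bound=1 product=0
t=1: arr=0 -> substrate=0 bound=1 product=0
t=2: arr=1 -> substrate=0 bound=2 product=0
t=3: arr=0 -> substrate=0 bound=1 product=1
t=4: arr=3 -> substrate=1 bound=3 product=1
t=5: arr=0 -> substrate=0 bound=3 product=2
t=6: arr=1 -> substrate=1 bound=3 product=2
t=7: arr=1 -> substrate=0 bound=3 product=4
t=8: arr=0 -> substrate=0 bound=2 product=5
t=9: arr=1 -> substrate=0 bound=3 product=5

Answer: 1 1 2 1 3 3 3 3 2 3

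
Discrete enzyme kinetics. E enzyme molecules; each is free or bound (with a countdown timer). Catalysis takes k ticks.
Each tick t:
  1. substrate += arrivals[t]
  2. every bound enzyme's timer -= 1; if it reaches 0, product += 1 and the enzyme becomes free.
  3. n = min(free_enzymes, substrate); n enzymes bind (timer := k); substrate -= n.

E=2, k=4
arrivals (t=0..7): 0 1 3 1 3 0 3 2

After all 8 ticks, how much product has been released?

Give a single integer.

t=0: arr=0 -> substrate=0 bound=0 product=0
t=1: arr=1 -> substrate=0 bound=1 product=0
t=2: arr=3 -> substrate=2 bound=2 product=0
t=3: arr=1 -> substrate=3 bound=2 product=0
t=4: arr=3 -> substrate=6 bound=2 product=0
t=5: arr=0 -> substrate=5 bound=2 product=1
t=6: arr=3 -> substrate=7 bound=2 product=2
t=7: arr=2 -> substrate=9 bound=2 product=2

Answer: 2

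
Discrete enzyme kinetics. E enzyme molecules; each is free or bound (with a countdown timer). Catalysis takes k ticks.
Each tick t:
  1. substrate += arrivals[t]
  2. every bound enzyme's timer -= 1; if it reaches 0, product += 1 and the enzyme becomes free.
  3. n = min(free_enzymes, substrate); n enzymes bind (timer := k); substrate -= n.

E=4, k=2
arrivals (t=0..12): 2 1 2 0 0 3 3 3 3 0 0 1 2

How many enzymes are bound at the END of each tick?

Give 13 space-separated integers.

Answer: 2 3 3 2 0 3 4 4 4 4 4 2 3

Derivation:
t=0: arr=2 -> substrate=0 bound=2 product=0
t=1: arr=1 -> substrate=0 bound=3 product=0
t=2: arr=2 -> substrate=0 bound=3 product=2
t=3: arr=0 -> substrate=0 bound=2 product=3
t=4: arr=0 -> substrate=0 bound=0 product=5
t=5: arr=3 -> substrate=0 bound=3 product=5
t=6: arr=3 -> substrate=2 bound=4 product=5
t=7: arr=3 -> substrate=2 bound=4 product=8
t=8: arr=3 -> substrate=4 bound=4 product=9
t=9: arr=0 -> substrate=1 bound=4 product=12
t=10: arr=0 -> substrate=0 bound=4 product=13
t=11: arr=1 -> substrate=0 bound=2 product=16
t=12: arr=2 -> substrate=0 bound=3 product=17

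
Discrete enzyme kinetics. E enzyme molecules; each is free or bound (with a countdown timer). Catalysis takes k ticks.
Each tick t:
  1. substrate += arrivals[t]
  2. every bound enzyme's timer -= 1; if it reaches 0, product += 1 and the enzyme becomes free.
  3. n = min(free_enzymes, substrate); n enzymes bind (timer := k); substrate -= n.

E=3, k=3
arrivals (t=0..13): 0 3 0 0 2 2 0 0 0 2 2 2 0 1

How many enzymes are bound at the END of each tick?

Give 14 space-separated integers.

t=0: arr=0 -> substrate=0 bound=0 product=0
t=1: arr=3 -> substrate=0 bound=3 product=0
t=2: arr=0 -> substrate=0 bound=3 product=0
t=3: arr=0 -> substrate=0 bound=3 product=0
t=4: arr=2 -> substrate=0 bound=2 product=3
t=5: arr=2 -> substrate=1 bound=3 product=3
t=6: arr=0 -> substrate=1 bound=3 product=3
t=7: arr=0 -> substrate=0 bound=2 product=5
t=8: arr=0 -> substrate=0 bound=1 product=6
t=9: arr=2 -> substrate=0 bound=3 product=6
t=10: arr=2 -> substrate=1 bound=3 product=7
t=11: arr=2 -> substrate=3 bound=3 product=7
t=12: arr=0 -> substrate=1 bound=3 product=9
t=13: arr=1 -> substrate=1 bound=3 product=10

Answer: 0 3 3 3 2 3 3 2 1 3 3 3 3 3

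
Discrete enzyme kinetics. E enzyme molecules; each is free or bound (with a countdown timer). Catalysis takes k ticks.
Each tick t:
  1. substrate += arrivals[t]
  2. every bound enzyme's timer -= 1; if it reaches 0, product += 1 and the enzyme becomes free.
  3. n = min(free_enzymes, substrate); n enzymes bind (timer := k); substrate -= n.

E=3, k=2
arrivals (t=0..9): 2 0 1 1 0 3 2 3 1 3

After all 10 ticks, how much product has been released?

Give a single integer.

Answer: 10

Derivation:
t=0: arr=2 -> substrate=0 bound=2 product=0
t=1: arr=0 -> substrate=0 bound=2 product=0
t=2: arr=1 -> substrate=0 bound=1 product=2
t=3: arr=1 -> substrate=0 bound=2 product=2
t=4: arr=0 -> substrate=0 bound=1 product=3
t=5: arr=3 -> substrate=0 bound=3 product=4
t=6: arr=2 -> substrate=2 bound=3 product=4
t=7: arr=3 -> substrate=2 bound=3 product=7
t=8: arr=1 -> substrate=3 bound=3 product=7
t=9: arr=3 -> substrate=3 bound=3 product=10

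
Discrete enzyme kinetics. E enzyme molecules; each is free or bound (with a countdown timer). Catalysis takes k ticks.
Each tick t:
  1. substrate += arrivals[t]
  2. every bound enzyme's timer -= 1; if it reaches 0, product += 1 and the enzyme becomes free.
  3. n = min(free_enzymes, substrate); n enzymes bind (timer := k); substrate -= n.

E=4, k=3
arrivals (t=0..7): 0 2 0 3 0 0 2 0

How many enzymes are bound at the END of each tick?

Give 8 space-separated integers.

Answer: 0 2 2 4 3 3 3 2

Derivation:
t=0: arr=0 -> substrate=0 bound=0 product=0
t=1: arr=2 -> substrate=0 bound=2 product=0
t=2: arr=0 -> substrate=0 bound=2 product=0
t=3: arr=3 -> substrate=1 bound=4 product=0
t=4: arr=0 -> substrate=0 bound=3 product=2
t=5: arr=0 -> substrate=0 bound=3 product=2
t=6: arr=2 -> substrate=0 bound=3 product=4
t=7: arr=0 -> substrate=0 bound=2 product=5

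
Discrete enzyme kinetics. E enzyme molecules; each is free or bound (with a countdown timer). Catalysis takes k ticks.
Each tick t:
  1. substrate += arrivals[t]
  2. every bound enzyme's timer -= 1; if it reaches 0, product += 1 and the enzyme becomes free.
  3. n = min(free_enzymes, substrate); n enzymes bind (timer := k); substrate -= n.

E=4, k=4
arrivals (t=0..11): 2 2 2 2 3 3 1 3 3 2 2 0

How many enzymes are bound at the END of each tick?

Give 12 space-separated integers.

Answer: 2 4 4 4 4 4 4 4 4 4 4 4

Derivation:
t=0: arr=2 -> substrate=0 bound=2 product=0
t=1: arr=2 -> substrate=0 bound=4 product=0
t=2: arr=2 -> substrate=2 bound=4 product=0
t=3: arr=2 -> substrate=4 bound=4 product=0
t=4: arr=3 -> substrate=5 bound=4 product=2
t=5: arr=3 -> substrate=6 bound=4 product=4
t=6: arr=1 -> substrate=7 bound=4 product=4
t=7: arr=3 -> substrate=10 bound=4 product=4
t=8: arr=3 -> substrate=11 bound=4 product=6
t=9: arr=2 -> substrate=11 bound=4 product=8
t=10: arr=2 -> substrate=13 bound=4 product=8
t=11: arr=0 -> substrate=13 bound=4 product=8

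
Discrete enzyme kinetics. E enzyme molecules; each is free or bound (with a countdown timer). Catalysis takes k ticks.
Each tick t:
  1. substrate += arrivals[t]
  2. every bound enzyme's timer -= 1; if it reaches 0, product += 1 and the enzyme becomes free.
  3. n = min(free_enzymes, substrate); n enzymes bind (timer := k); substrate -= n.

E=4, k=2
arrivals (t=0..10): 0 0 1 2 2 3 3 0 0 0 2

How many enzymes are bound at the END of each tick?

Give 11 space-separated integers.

Answer: 0 0 1 3 4 4 4 4 2 0 2

Derivation:
t=0: arr=0 -> substrate=0 bound=0 product=0
t=1: arr=0 -> substrate=0 bound=0 product=0
t=2: arr=1 -> substrate=0 bound=1 product=0
t=3: arr=2 -> substrate=0 bound=3 product=0
t=4: arr=2 -> substrate=0 bound=4 product=1
t=5: arr=3 -> substrate=1 bound=4 product=3
t=6: arr=3 -> substrate=2 bound=4 product=5
t=7: arr=0 -> substrate=0 bound=4 product=7
t=8: arr=0 -> substrate=0 bound=2 product=9
t=9: arr=0 -> substrate=0 bound=0 product=11
t=10: arr=2 -> substrate=0 bound=2 product=11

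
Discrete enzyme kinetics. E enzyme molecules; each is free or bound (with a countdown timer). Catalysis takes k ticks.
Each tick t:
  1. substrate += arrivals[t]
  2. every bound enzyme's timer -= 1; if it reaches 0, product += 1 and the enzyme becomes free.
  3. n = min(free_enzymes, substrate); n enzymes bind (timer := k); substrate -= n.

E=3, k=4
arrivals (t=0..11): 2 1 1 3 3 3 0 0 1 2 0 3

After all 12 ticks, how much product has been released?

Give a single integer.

Answer: 6

Derivation:
t=0: arr=2 -> substrate=0 bound=2 product=0
t=1: arr=1 -> substrate=0 bound=3 product=0
t=2: arr=1 -> substrate=1 bound=3 product=0
t=3: arr=3 -> substrate=4 bound=3 product=0
t=4: arr=3 -> substrate=5 bound=3 product=2
t=5: arr=3 -> substrate=7 bound=3 product=3
t=6: arr=0 -> substrate=7 bound=3 product=3
t=7: arr=0 -> substrate=7 bound=3 product=3
t=8: arr=1 -> substrate=6 bound=3 product=5
t=9: arr=2 -> substrate=7 bound=3 product=6
t=10: arr=0 -> substrate=7 bound=3 product=6
t=11: arr=3 -> substrate=10 bound=3 product=6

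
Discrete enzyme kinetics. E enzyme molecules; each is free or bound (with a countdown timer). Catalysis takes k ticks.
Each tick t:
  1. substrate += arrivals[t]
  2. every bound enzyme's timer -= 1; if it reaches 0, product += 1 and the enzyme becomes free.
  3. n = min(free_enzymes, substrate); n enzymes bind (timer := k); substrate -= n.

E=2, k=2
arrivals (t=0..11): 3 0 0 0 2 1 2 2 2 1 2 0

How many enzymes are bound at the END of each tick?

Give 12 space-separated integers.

Answer: 2 2 1 1 2 2 2 2 2 2 2 2

Derivation:
t=0: arr=3 -> substrate=1 bound=2 product=0
t=1: arr=0 -> substrate=1 bound=2 product=0
t=2: arr=0 -> substrate=0 bound=1 product=2
t=3: arr=0 -> substrate=0 bound=1 product=2
t=4: arr=2 -> substrate=0 bound=2 product=3
t=5: arr=1 -> substrate=1 bound=2 product=3
t=6: arr=2 -> substrate=1 bound=2 product=5
t=7: arr=2 -> substrate=3 bound=2 product=5
t=8: arr=2 -> substrate=3 bound=2 product=7
t=9: arr=1 -> substrate=4 bound=2 product=7
t=10: arr=2 -> substrate=4 bound=2 product=9
t=11: arr=0 -> substrate=4 bound=2 product=9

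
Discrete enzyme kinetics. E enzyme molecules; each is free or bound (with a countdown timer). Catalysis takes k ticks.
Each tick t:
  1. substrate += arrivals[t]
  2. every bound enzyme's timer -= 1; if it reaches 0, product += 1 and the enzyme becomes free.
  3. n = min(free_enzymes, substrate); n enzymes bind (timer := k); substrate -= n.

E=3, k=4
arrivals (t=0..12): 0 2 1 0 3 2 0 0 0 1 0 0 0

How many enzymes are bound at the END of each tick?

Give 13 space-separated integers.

t=0: arr=0 -> substrate=0 bound=0 product=0
t=1: arr=2 -> substrate=0 bound=2 product=0
t=2: arr=1 -> substrate=0 bound=3 product=0
t=3: arr=0 -> substrate=0 bound=3 product=0
t=4: arr=3 -> substrate=3 bound=3 product=0
t=5: arr=2 -> substrate=3 bound=3 product=2
t=6: arr=0 -> substrate=2 bound=3 product=3
t=7: arr=0 -> substrate=2 bound=3 product=3
t=8: arr=0 -> substrate=2 bound=3 product=3
t=9: arr=1 -> substrate=1 bound=3 product=5
t=10: arr=0 -> substrate=0 bound=3 product=6
t=11: arr=0 -> substrate=0 bound=3 product=6
t=12: arr=0 -> substrate=0 bound=3 product=6

Answer: 0 2 3 3 3 3 3 3 3 3 3 3 3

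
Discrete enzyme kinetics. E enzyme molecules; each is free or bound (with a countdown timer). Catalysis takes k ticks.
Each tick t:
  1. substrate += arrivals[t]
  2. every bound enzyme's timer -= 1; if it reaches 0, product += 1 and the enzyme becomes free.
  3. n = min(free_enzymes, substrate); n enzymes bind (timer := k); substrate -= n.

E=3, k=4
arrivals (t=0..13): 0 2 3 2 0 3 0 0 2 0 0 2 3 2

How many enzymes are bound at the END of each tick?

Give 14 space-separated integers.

t=0: arr=0 -> substrate=0 bound=0 product=0
t=1: arr=2 -> substrate=0 bound=2 product=0
t=2: arr=3 -> substrate=2 bound=3 product=0
t=3: arr=2 -> substrate=4 bound=3 product=0
t=4: arr=0 -> substrate=4 bound=3 product=0
t=5: arr=3 -> substrate=5 bound=3 product=2
t=6: arr=0 -> substrate=4 bound=3 product=3
t=7: arr=0 -> substrate=4 bound=3 product=3
t=8: arr=2 -> substrate=6 bound=3 product=3
t=9: arr=0 -> substrate=4 bound=3 product=5
t=10: arr=0 -> substrate=3 bound=3 product=6
t=11: arr=2 -> substrate=5 bound=3 product=6
t=12: arr=3 -> substrate=8 bound=3 product=6
t=13: arr=2 -> substrate=8 bound=3 product=8

Answer: 0 2 3 3 3 3 3 3 3 3 3 3 3 3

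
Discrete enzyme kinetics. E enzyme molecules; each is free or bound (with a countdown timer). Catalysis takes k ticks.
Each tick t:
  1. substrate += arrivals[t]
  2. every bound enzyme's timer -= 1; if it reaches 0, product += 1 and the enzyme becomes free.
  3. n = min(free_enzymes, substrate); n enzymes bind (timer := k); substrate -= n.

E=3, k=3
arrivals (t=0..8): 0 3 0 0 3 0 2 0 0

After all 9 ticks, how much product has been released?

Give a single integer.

t=0: arr=0 -> substrate=0 bound=0 product=0
t=1: arr=3 -> substrate=0 bound=3 product=0
t=2: arr=0 -> substrate=0 bound=3 product=0
t=3: arr=0 -> substrate=0 bound=3 product=0
t=4: arr=3 -> substrate=0 bound=3 product=3
t=5: arr=0 -> substrate=0 bound=3 product=3
t=6: arr=2 -> substrate=2 bound=3 product=3
t=7: arr=0 -> substrate=0 bound=2 product=6
t=8: arr=0 -> substrate=0 bound=2 product=6

Answer: 6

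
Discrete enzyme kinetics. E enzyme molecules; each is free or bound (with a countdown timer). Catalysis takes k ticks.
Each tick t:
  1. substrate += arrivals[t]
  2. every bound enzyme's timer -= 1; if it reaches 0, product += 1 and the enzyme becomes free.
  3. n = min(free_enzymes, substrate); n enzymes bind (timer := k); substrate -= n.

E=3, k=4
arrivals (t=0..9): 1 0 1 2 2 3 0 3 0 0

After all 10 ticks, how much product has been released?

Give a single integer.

Answer: 4

Derivation:
t=0: arr=1 -> substrate=0 bound=1 product=0
t=1: arr=0 -> substrate=0 bound=1 product=0
t=2: arr=1 -> substrate=0 bound=2 product=0
t=3: arr=2 -> substrate=1 bound=3 product=0
t=4: arr=2 -> substrate=2 bound=3 product=1
t=5: arr=3 -> substrate=5 bound=3 product=1
t=6: arr=0 -> substrate=4 bound=3 product=2
t=7: arr=3 -> substrate=6 bound=3 product=3
t=8: arr=0 -> substrate=5 bound=3 product=4
t=9: arr=0 -> substrate=5 bound=3 product=4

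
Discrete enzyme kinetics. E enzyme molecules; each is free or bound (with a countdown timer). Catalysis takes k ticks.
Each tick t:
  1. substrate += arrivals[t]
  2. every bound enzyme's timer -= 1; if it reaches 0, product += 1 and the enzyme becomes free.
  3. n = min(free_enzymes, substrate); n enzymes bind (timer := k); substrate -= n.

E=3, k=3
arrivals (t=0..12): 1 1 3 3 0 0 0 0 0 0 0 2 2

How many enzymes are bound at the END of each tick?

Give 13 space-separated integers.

Answer: 1 2 3 3 3 3 3 3 2 1 0 2 3

Derivation:
t=0: arr=1 -> substrate=0 bound=1 product=0
t=1: arr=1 -> substrate=0 bound=2 product=0
t=2: arr=3 -> substrate=2 bound=3 product=0
t=3: arr=3 -> substrate=4 bound=3 product=1
t=4: arr=0 -> substrate=3 bound=3 product=2
t=5: arr=0 -> substrate=2 bound=3 product=3
t=6: arr=0 -> substrate=1 bound=3 product=4
t=7: arr=0 -> substrate=0 bound=3 product=5
t=8: arr=0 -> substrate=0 bound=2 product=6
t=9: arr=0 -> substrate=0 bound=1 product=7
t=10: arr=0 -> substrate=0 bound=0 product=8
t=11: arr=2 -> substrate=0 bound=2 product=8
t=12: arr=2 -> substrate=1 bound=3 product=8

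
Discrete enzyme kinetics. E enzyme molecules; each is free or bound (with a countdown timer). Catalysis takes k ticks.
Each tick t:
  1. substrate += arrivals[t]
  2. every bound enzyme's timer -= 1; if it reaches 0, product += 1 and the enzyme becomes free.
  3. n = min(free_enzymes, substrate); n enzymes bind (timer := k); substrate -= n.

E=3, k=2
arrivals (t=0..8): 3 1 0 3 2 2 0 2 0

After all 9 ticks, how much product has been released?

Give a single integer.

t=0: arr=3 -> substrate=0 bound=3 product=0
t=1: arr=1 -> substrate=1 bound=3 product=0
t=2: arr=0 -> substrate=0 bound=1 product=3
t=3: arr=3 -> substrate=1 bound=3 product=3
t=4: arr=2 -> substrate=2 bound=3 product=4
t=5: arr=2 -> substrate=2 bound=3 product=6
t=6: arr=0 -> substrate=1 bound=3 product=7
t=7: arr=2 -> substrate=1 bound=3 product=9
t=8: arr=0 -> substrate=0 bound=3 product=10

Answer: 10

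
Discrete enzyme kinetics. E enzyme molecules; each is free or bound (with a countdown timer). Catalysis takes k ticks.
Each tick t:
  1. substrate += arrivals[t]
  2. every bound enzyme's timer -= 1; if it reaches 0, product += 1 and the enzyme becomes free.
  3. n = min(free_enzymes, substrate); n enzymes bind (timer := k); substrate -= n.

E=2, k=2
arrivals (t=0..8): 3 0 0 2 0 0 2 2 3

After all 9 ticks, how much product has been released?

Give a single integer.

Answer: 7

Derivation:
t=0: arr=3 -> substrate=1 bound=2 product=0
t=1: arr=0 -> substrate=1 bound=2 product=0
t=2: arr=0 -> substrate=0 bound=1 product=2
t=3: arr=2 -> substrate=1 bound=2 product=2
t=4: arr=0 -> substrate=0 bound=2 product=3
t=5: arr=0 -> substrate=0 bound=1 product=4
t=6: arr=2 -> substrate=0 bound=2 product=5
t=7: arr=2 -> substrate=2 bound=2 product=5
t=8: arr=3 -> substrate=3 bound=2 product=7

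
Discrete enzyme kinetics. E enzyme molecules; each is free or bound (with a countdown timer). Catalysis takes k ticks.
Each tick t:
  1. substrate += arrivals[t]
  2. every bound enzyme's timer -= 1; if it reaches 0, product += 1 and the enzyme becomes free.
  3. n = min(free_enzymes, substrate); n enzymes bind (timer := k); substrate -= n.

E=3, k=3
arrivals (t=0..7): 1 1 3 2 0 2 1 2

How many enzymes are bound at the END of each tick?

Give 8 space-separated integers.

Answer: 1 2 3 3 3 3 3 3

Derivation:
t=0: arr=1 -> substrate=0 bound=1 product=0
t=1: arr=1 -> substrate=0 bound=2 product=0
t=2: arr=3 -> substrate=2 bound=3 product=0
t=3: arr=2 -> substrate=3 bound=3 product=1
t=4: arr=0 -> substrate=2 bound=3 product=2
t=5: arr=2 -> substrate=3 bound=3 product=3
t=6: arr=1 -> substrate=3 bound=3 product=4
t=7: arr=2 -> substrate=4 bound=3 product=5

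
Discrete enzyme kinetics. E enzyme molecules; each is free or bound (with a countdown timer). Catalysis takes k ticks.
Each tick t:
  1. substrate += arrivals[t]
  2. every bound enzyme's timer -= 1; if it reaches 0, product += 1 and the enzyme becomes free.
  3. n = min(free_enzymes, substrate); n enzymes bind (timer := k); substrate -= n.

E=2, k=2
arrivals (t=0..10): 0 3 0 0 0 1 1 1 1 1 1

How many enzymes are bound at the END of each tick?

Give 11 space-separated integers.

t=0: arr=0 -> substrate=0 bound=0 product=0
t=1: arr=3 -> substrate=1 bound=2 product=0
t=2: arr=0 -> substrate=1 bound=2 product=0
t=3: arr=0 -> substrate=0 bound=1 product=2
t=4: arr=0 -> substrate=0 bound=1 product=2
t=5: arr=1 -> substrate=0 bound=1 product=3
t=6: arr=1 -> substrate=0 bound=2 product=3
t=7: arr=1 -> substrate=0 bound=2 product=4
t=8: arr=1 -> substrate=0 bound=2 product=5
t=9: arr=1 -> substrate=0 bound=2 product=6
t=10: arr=1 -> substrate=0 bound=2 product=7

Answer: 0 2 2 1 1 1 2 2 2 2 2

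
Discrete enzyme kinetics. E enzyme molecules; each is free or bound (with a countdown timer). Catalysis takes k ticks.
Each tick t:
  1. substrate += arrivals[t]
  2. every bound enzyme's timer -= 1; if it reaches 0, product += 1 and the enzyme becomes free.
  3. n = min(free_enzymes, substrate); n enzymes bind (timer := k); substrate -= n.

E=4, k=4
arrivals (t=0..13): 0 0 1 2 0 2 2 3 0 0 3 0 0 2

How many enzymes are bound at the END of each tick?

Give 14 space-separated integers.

t=0: arr=0 -> substrate=0 bound=0 product=0
t=1: arr=0 -> substrate=0 bound=0 product=0
t=2: arr=1 -> substrate=0 bound=1 product=0
t=3: arr=2 -> substrate=0 bound=3 product=0
t=4: arr=0 -> substrate=0 bound=3 product=0
t=5: arr=2 -> substrate=1 bound=4 product=0
t=6: arr=2 -> substrate=2 bound=4 product=1
t=7: arr=3 -> substrate=3 bound=4 product=3
t=8: arr=0 -> substrate=3 bound=4 product=3
t=9: arr=0 -> substrate=2 bound=4 product=4
t=10: arr=3 -> substrate=4 bound=4 product=5
t=11: arr=0 -> substrate=2 bound=4 product=7
t=12: arr=0 -> substrate=2 bound=4 product=7
t=13: arr=2 -> substrate=3 bound=4 product=8

Answer: 0 0 1 3 3 4 4 4 4 4 4 4 4 4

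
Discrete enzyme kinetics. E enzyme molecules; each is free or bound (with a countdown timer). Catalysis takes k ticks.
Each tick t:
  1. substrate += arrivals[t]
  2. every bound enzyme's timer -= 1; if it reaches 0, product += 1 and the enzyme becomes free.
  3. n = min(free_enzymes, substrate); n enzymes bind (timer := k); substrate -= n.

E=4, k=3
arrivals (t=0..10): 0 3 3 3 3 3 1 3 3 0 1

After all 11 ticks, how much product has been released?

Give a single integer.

t=0: arr=0 -> substrate=0 bound=0 product=0
t=1: arr=3 -> substrate=0 bound=3 product=0
t=2: arr=3 -> substrate=2 bound=4 product=0
t=3: arr=3 -> substrate=5 bound=4 product=0
t=4: arr=3 -> substrate=5 bound=4 product=3
t=5: arr=3 -> substrate=7 bound=4 product=4
t=6: arr=1 -> substrate=8 bound=4 product=4
t=7: arr=3 -> substrate=8 bound=4 product=7
t=8: arr=3 -> substrate=10 bound=4 product=8
t=9: arr=0 -> substrate=10 bound=4 product=8
t=10: arr=1 -> substrate=8 bound=4 product=11

Answer: 11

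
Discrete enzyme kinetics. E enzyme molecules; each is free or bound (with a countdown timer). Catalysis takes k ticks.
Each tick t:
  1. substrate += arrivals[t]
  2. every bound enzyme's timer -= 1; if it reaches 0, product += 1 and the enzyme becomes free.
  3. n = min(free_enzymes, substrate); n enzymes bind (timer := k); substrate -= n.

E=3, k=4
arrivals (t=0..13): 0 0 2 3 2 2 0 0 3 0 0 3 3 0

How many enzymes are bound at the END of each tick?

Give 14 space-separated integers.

t=0: arr=0 -> substrate=0 bound=0 product=0
t=1: arr=0 -> substrate=0 bound=0 product=0
t=2: arr=2 -> substrate=0 bound=2 product=0
t=3: arr=3 -> substrate=2 bound=3 product=0
t=4: arr=2 -> substrate=4 bound=3 product=0
t=5: arr=2 -> substrate=6 bound=3 product=0
t=6: arr=0 -> substrate=4 bound=3 product=2
t=7: arr=0 -> substrate=3 bound=3 product=3
t=8: arr=3 -> substrate=6 bound=3 product=3
t=9: arr=0 -> substrate=6 bound=3 product=3
t=10: arr=0 -> substrate=4 bound=3 product=5
t=11: arr=3 -> substrate=6 bound=3 product=6
t=12: arr=3 -> substrate=9 bound=3 product=6
t=13: arr=0 -> substrate=9 bound=3 product=6

Answer: 0 0 2 3 3 3 3 3 3 3 3 3 3 3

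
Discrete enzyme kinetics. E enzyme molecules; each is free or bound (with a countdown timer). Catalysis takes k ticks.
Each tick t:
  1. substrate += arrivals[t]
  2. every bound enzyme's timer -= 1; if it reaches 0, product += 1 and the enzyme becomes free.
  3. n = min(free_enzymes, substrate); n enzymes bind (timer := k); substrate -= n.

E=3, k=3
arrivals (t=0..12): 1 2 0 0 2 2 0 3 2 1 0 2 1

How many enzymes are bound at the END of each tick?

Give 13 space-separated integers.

Answer: 1 3 3 2 2 3 3 3 3 3 3 3 3

Derivation:
t=0: arr=1 -> substrate=0 bound=1 product=0
t=1: arr=2 -> substrate=0 bound=3 product=0
t=2: arr=0 -> substrate=0 bound=3 product=0
t=3: arr=0 -> substrate=0 bound=2 product=1
t=4: arr=2 -> substrate=0 bound=2 product=3
t=5: arr=2 -> substrate=1 bound=3 product=3
t=6: arr=0 -> substrate=1 bound=3 product=3
t=7: arr=3 -> substrate=2 bound=3 product=5
t=8: arr=2 -> substrate=3 bound=3 product=6
t=9: arr=1 -> substrate=4 bound=3 product=6
t=10: arr=0 -> substrate=2 bound=3 product=8
t=11: arr=2 -> substrate=3 bound=3 product=9
t=12: arr=1 -> substrate=4 bound=3 product=9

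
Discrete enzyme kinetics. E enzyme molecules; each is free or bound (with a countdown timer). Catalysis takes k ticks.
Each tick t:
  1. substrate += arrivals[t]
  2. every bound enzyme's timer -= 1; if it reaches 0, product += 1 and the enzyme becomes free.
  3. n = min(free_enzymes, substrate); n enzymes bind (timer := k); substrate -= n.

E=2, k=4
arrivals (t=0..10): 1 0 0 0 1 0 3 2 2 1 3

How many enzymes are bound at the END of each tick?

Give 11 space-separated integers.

t=0: arr=1 -> substrate=0 bound=1 product=0
t=1: arr=0 -> substrate=0 bound=1 product=0
t=2: arr=0 -> substrate=0 bound=1 product=0
t=3: arr=0 -> substrate=0 bound=1 product=0
t=4: arr=1 -> substrate=0 bound=1 product=1
t=5: arr=0 -> substrate=0 bound=1 product=1
t=6: arr=3 -> substrate=2 bound=2 product=1
t=7: arr=2 -> substrate=4 bound=2 product=1
t=8: arr=2 -> substrate=5 bound=2 product=2
t=9: arr=1 -> substrate=6 bound=2 product=2
t=10: arr=3 -> substrate=8 bound=2 product=3

Answer: 1 1 1 1 1 1 2 2 2 2 2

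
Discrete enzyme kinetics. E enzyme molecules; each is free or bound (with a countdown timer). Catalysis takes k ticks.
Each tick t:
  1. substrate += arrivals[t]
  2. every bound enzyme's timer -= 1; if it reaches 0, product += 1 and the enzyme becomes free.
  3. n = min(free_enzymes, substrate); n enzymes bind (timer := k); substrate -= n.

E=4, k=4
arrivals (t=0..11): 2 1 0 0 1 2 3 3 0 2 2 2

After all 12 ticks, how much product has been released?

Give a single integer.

t=0: arr=2 -> substrate=0 bound=2 product=0
t=1: arr=1 -> substrate=0 bound=3 product=0
t=2: arr=0 -> substrate=0 bound=3 product=0
t=3: arr=0 -> substrate=0 bound=3 product=0
t=4: arr=1 -> substrate=0 bound=2 product=2
t=5: arr=2 -> substrate=0 bound=3 product=3
t=6: arr=3 -> substrate=2 bound=4 product=3
t=7: arr=3 -> substrate=5 bound=4 product=3
t=8: arr=0 -> substrate=4 bound=4 product=4
t=9: arr=2 -> substrate=4 bound=4 product=6
t=10: arr=2 -> substrate=5 bound=4 product=7
t=11: arr=2 -> substrate=7 bound=4 product=7

Answer: 7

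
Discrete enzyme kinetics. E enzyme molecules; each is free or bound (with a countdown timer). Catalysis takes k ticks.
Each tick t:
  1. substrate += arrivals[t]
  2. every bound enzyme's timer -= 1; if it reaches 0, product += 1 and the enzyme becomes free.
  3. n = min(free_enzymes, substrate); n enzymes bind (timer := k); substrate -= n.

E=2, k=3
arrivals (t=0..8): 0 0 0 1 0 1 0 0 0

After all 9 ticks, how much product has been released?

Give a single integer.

Answer: 2

Derivation:
t=0: arr=0 -> substrate=0 bound=0 product=0
t=1: arr=0 -> substrate=0 bound=0 product=0
t=2: arr=0 -> substrate=0 bound=0 product=0
t=3: arr=1 -> substrate=0 bound=1 product=0
t=4: arr=0 -> substrate=0 bound=1 product=0
t=5: arr=1 -> substrate=0 bound=2 product=0
t=6: arr=0 -> substrate=0 bound=1 product=1
t=7: arr=0 -> substrate=0 bound=1 product=1
t=8: arr=0 -> substrate=0 bound=0 product=2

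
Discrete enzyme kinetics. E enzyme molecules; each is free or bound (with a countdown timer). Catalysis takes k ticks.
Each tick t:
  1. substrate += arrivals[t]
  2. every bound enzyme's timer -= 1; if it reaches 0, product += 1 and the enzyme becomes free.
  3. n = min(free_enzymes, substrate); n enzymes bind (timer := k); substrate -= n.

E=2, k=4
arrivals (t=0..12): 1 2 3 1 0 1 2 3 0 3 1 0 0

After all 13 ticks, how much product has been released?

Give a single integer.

t=0: arr=1 -> substrate=0 bound=1 product=0
t=1: arr=2 -> substrate=1 bound=2 product=0
t=2: arr=3 -> substrate=4 bound=2 product=0
t=3: arr=1 -> substrate=5 bound=2 product=0
t=4: arr=0 -> substrate=4 bound=2 product=1
t=5: arr=1 -> substrate=4 bound=2 product=2
t=6: arr=2 -> substrate=6 bound=2 product=2
t=7: arr=3 -> substrate=9 bound=2 product=2
t=8: arr=0 -> substrate=8 bound=2 product=3
t=9: arr=3 -> substrate=10 bound=2 product=4
t=10: arr=1 -> substrate=11 bound=2 product=4
t=11: arr=0 -> substrate=11 bound=2 product=4
t=12: arr=0 -> substrate=10 bound=2 product=5

Answer: 5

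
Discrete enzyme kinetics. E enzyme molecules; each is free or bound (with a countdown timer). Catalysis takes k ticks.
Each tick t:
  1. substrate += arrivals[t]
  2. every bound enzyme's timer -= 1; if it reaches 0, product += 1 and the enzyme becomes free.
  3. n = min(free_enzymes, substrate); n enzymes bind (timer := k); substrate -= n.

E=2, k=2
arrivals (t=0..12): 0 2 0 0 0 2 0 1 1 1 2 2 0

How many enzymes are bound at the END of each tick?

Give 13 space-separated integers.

t=0: arr=0 -> substrate=0 bound=0 product=0
t=1: arr=2 -> substrate=0 bound=2 product=0
t=2: arr=0 -> substrate=0 bound=2 product=0
t=3: arr=0 -> substrate=0 bound=0 product=2
t=4: arr=0 -> substrate=0 bound=0 product=2
t=5: arr=2 -> substrate=0 bound=2 product=2
t=6: arr=0 -> substrate=0 bound=2 product=2
t=7: arr=1 -> substrate=0 bound=1 product=4
t=8: arr=1 -> substrate=0 bound=2 product=4
t=9: arr=1 -> substrate=0 bound=2 product=5
t=10: arr=2 -> substrate=1 bound=2 product=6
t=11: arr=2 -> substrate=2 bound=2 product=7
t=12: arr=0 -> substrate=1 bound=2 product=8

Answer: 0 2 2 0 0 2 2 1 2 2 2 2 2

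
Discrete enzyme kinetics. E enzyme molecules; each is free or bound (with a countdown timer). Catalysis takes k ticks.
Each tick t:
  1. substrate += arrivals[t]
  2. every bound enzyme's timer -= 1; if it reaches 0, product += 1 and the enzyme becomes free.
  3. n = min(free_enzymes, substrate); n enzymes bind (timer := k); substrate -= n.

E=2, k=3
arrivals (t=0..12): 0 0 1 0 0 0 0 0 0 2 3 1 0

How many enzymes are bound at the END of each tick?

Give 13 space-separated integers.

Answer: 0 0 1 1 1 0 0 0 0 2 2 2 2

Derivation:
t=0: arr=0 -> substrate=0 bound=0 product=0
t=1: arr=0 -> substrate=0 bound=0 product=0
t=2: arr=1 -> substrate=0 bound=1 product=0
t=3: arr=0 -> substrate=0 bound=1 product=0
t=4: arr=0 -> substrate=0 bound=1 product=0
t=5: arr=0 -> substrate=0 bound=0 product=1
t=6: arr=0 -> substrate=0 bound=0 product=1
t=7: arr=0 -> substrate=0 bound=0 product=1
t=8: arr=0 -> substrate=0 bound=0 product=1
t=9: arr=2 -> substrate=0 bound=2 product=1
t=10: arr=3 -> substrate=3 bound=2 product=1
t=11: arr=1 -> substrate=4 bound=2 product=1
t=12: arr=0 -> substrate=2 bound=2 product=3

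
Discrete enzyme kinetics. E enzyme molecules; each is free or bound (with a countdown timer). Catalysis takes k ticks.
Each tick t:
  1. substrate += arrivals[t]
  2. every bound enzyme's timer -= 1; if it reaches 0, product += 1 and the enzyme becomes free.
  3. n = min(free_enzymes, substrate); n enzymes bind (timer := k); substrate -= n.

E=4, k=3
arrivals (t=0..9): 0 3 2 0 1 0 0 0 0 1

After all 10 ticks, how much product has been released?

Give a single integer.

Answer: 6

Derivation:
t=0: arr=0 -> substrate=0 bound=0 product=0
t=1: arr=3 -> substrate=0 bound=3 product=0
t=2: arr=2 -> substrate=1 bound=4 product=0
t=3: arr=0 -> substrate=1 bound=4 product=0
t=4: arr=1 -> substrate=0 bound=3 product=3
t=5: arr=0 -> substrate=0 bound=2 product=4
t=6: arr=0 -> substrate=0 bound=2 product=4
t=7: arr=0 -> substrate=0 bound=0 product=6
t=8: arr=0 -> substrate=0 bound=0 product=6
t=9: arr=1 -> substrate=0 bound=1 product=6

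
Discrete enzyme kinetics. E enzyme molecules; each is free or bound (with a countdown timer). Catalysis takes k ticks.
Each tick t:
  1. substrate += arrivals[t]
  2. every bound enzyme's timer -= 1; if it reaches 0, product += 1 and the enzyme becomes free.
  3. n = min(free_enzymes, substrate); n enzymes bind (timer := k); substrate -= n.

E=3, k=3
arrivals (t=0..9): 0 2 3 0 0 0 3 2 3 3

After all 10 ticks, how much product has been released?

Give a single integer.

t=0: arr=0 -> substrate=0 bound=0 product=0
t=1: arr=2 -> substrate=0 bound=2 product=0
t=2: arr=3 -> substrate=2 bound=3 product=0
t=3: arr=0 -> substrate=2 bound=3 product=0
t=4: arr=0 -> substrate=0 bound=3 product=2
t=5: arr=0 -> substrate=0 bound=2 product=3
t=6: arr=3 -> substrate=2 bound=3 product=3
t=7: arr=2 -> substrate=2 bound=3 product=5
t=8: arr=3 -> substrate=5 bound=3 product=5
t=9: arr=3 -> substrate=7 bound=3 product=6

Answer: 6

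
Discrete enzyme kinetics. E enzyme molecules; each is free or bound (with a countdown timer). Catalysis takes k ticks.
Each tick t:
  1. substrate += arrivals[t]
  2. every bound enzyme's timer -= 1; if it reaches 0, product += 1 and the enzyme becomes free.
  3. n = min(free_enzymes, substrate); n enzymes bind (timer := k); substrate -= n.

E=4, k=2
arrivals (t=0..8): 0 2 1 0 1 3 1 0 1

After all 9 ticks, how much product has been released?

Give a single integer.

t=0: arr=0 -> substrate=0 bound=0 product=0
t=1: arr=2 -> substrate=0 bound=2 product=0
t=2: arr=1 -> substrate=0 bound=3 product=0
t=3: arr=0 -> substrate=0 bound=1 product=2
t=4: arr=1 -> substrate=0 bound=1 product=3
t=5: arr=3 -> substrate=0 bound=4 product=3
t=6: arr=1 -> substrate=0 bound=4 product=4
t=7: arr=0 -> substrate=0 bound=1 product=7
t=8: arr=1 -> substrate=0 bound=1 product=8

Answer: 8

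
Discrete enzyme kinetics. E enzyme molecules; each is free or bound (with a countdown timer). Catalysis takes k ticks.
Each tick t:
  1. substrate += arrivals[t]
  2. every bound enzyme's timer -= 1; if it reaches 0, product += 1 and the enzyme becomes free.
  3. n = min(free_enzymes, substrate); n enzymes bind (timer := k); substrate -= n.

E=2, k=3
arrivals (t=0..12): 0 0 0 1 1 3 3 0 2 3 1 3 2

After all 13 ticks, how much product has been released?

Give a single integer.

Answer: 5

Derivation:
t=0: arr=0 -> substrate=0 bound=0 product=0
t=1: arr=0 -> substrate=0 bound=0 product=0
t=2: arr=0 -> substrate=0 bound=0 product=0
t=3: arr=1 -> substrate=0 bound=1 product=0
t=4: arr=1 -> substrate=0 bound=2 product=0
t=5: arr=3 -> substrate=3 bound=2 product=0
t=6: arr=3 -> substrate=5 bound=2 product=1
t=7: arr=0 -> substrate=4 bound=2 product=2
t=8: arr=2 -> substrate=6 bound=2 product=2
t=9: arr=3 -> substrate=8 bound=2 product=3
t=10: arr=1 -> substrate=8 bound=2 product=4
t=11: arr=3 -> substrate=11 bound=2 product=4
t=12: arr=2 -> substrate=12 bound=2 product=5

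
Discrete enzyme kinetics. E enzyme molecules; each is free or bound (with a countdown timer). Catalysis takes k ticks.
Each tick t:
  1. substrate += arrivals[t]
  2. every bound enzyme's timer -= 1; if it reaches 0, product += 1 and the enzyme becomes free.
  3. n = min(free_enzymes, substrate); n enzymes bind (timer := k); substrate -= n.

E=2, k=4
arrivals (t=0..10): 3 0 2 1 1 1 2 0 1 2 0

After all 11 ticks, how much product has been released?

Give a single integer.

t=0: arr=3 -> substrate=1 bound=2 product=0
t=1: arr=0 -> substrate=1 bound=2 product=0
t=2: arr=2 -> substrate=3 bound=2 product=0
t=3: arr=1 -> substrate=4 bound=2 product=0
t=4: arr=1 -> substrate=3 bound=2 product=2
t=5: arr=1 -> substrate=4 bound=2 product=2
t=6: arr=2 -> substrate=6 bound=2 product=2
t=7: arr=0 -> substrate=6 bound=2 product=2
t=8: arr=1 -> substrate=5 bound=2 product=4
t=9: arr=2 -> substrate=7 bound=2 product=4
t=10: arr=0 -> substrate=7 bound=2 product=4

Answer: 4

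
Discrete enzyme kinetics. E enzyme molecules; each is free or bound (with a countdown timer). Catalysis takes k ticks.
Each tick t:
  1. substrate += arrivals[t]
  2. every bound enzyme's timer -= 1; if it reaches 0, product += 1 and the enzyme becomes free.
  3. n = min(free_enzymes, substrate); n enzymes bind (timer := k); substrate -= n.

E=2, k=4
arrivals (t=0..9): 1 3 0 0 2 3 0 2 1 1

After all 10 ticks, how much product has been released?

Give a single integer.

t=0: arr=1 -> substrate=0 bound=1 product=0
t=1: arr=3 -> substrate=2 bound=2 product=0
t=2: arr=0 -> substrate=2 bound=2 product=0
t=3: arr=0 -> substrate=2 bound=2 product=0
t=4: arr=2 -> substrate=3 bound=2 product=1
t=5: arr=3 -> substrate=5 bound=2 product=2
t=6: arr=0 -> substrate=5 bound=2 product=2
t=7: arr=2 -> substrate=7 bound=2 product=2
t=8: arr=1 -> substrate=7 bound=2 product=3
t=9: arr=1 -> substrate=7 bound=2 product=4

Answer: 4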